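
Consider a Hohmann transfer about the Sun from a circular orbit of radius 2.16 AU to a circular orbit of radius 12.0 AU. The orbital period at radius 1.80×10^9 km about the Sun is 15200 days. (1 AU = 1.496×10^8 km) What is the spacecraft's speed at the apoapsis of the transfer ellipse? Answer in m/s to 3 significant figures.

From Kepler's third law T² = 4π²r³/μ at r = 1.80×10^9 km, T = 15200 days = 15200 × 86400 s = 1.31328×10^9 s: μ = 4π²r³/T² = 1.33494×10^11 km³/s².
In km: r₁ = 2.16 × 1.496×10^8 = 3.23136×10^8 km; r₂ = 12.0 × 1.496×10^8 = 1.7952×10^9 km.
Semi-major axis of the transfer orbit: a_t = (3.23136×10^8 + 1.7952×10^9)/2 = 1.059168×10^9 km.
The apoapsis of the transfer ellipse is at r = 1.7952×10^9 km.
Vis-viva: v = √[μ(2/r − 1/a_t)] = √[1.33494×10^11 × (2/1.7952×10^9 − 1/1.059168×10^9)] = 4.763 km/s.

v = 4760 m/s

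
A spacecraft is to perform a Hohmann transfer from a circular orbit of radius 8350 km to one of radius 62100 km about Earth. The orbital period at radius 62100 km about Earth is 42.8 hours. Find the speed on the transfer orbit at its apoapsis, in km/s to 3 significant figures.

v = 1.23 km/s

From Kepler's third law T² = 4π²r³/μ at r = 62100 km, T = 42.8 hours = 42.8 × 3600 s = 1.5408×10^5 s: μ = 4π²r³/T² = 3.98237×10^5 km³/s².
Transfer-ellipse semi-major axis a_t = (r₁ + r₂)/2 = (8350 + 62100)/2 = 35225 km.
At apoapsis, r = 62100 km.
Vis-viva: v = √[μ(2/r − 1/a_t)] = √[3.98237×10^5 × (2/62100 − 1/35225)] = 1.233 km/s.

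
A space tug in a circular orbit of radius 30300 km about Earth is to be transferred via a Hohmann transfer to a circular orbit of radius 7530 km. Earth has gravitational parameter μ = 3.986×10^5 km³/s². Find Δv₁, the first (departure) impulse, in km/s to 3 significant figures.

Transfer-ellipse semi-major axis a_t = (r₁ + r₂)/2 = (30300 + 7530)/2 = 18915 km.
On the circular orbit at r = 30300 km, v_c = √(μ/r) = 3.627 km/s.
Transfer-orbit speed at the same r (vis-viva, a = a_t): v_t = √[μ(2/r − 1/a_t)] = 2.288 km/s.
Δv₁ = |v_t − v_c| = |2.288 − 3.627| = 1.339 km/s.

Δv₁ = 1.34 km/s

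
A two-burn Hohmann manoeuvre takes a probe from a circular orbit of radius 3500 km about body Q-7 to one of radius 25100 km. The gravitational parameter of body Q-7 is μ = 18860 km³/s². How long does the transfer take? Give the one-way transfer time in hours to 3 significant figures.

t = 10.9 hours

The Hohmann ellipse has a_t = (r₁ + r₂)/2 = 14300 km.
Transfer time t = π√(a_t³/μ) = π√((14300)³ / 18860) = 39120 s.
Converting: 39120 s ÷ 3600 s/hour = 10.9 hours.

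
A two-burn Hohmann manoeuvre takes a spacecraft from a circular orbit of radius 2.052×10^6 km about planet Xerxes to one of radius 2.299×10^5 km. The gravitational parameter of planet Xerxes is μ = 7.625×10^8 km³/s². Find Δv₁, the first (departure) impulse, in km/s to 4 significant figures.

The Hohmann ellipse has a_t = (r₁ + r₂)/2 = 1.14095×10^6 km.
On the circular orbit at r = 2.052×10^6 km, v_c = √(μ/r) = 19.277 km/s.
Vis-viva on the transfer ellipse at r = 2.052×10^6 km gives v_t = √[μ(2/r − 1/a_t)] = 8.6530 km/s.
Δv₁ = |v_t − v_c| = |8.6530 − 19.277| = 10.62 km/s.

Δv₁ = 10.62 km/s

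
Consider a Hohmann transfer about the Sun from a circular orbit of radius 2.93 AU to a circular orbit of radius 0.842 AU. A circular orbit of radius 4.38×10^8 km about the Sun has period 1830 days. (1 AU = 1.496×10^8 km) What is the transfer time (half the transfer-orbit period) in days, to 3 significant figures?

From Kepler's third law T² = 4π²r³/μ at r = 4.38×10^8 km, T = 1830 days = 1830 × 86400 s = 1.58112×10^8 s: μ = 4π²r³/T² = 1.32694×10^11 km³/s².
In km: r₁ = 2.93 × 1.496×10^8 = 4.38328×10^8 km; r₂ = 0.842 × 1.496×10^8 = 1.259632×10^8 km.
Semi-major axis of the transfer orbit: a_t = (4.38328×10^8 + 1.259632×10^8)/2 = 2.821456×10^8 km.
By Kepler's third law the transfer-orbit period is T = 2π√(a_t³/μ), so t = T/2 = 4.087×10^7 s.
Converting: 4.087×10^7 s ÷ 86400 s/day = 473 days.

t = 473 days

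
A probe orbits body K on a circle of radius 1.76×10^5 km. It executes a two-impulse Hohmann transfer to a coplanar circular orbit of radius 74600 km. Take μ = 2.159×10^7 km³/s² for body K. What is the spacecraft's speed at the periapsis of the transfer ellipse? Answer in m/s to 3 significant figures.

v = 20200 m/s

Semi-major axis of the transfer orbit: a_t = (1.760×10^5 + 74600)/2 = 1.253×10^5 km.
The periapsis of the transfer ellipse is at r = 74600 km.
Applying v² = μ(2/r − 1/a_t): v = 20.16 km/s.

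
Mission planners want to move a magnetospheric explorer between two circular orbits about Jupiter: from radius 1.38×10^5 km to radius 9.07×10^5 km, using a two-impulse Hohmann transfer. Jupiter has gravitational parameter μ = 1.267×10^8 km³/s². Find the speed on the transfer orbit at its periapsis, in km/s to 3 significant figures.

The Hohmann ellipse has a_t = (r₁ + r₂)/2 = 5.225×10^5 km.
The periapsis of the transfer ellipse is at r = 1.380×10^5 km.
From the vis-viva equation, v = √[μ(2/r − 1/a_t)] = 39.92 km/s.

v = 39.9 km/s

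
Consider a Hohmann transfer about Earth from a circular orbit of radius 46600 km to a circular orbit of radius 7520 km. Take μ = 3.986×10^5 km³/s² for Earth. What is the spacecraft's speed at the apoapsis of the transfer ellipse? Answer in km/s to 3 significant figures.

v = 1.54 km/s

Transfer-ellipse semi-major axis a_t = (r₁ + r₂)/2 = (46600 + 7520)/2 = 27060 km.
The apoapsis of the transfer ellipse is at r = 46600 km.
From the vis-viva equation, v = √[μ(2/r − 1/a_t)] = 1.542 km/s.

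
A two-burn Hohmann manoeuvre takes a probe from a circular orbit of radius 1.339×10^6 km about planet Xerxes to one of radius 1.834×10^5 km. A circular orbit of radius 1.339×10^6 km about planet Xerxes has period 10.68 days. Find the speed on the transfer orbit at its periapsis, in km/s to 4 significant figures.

v = 32.67 km/s

From Kepler's third law T² = 4π²r³/μ at r = 1.339×10^6 km, T = 10.68 days = 10.68 × 86400 s = 9.22752×10^5 s: μ = 4π²r³/T² = 1.11309×10^8 km³/s².
The Hohmann ellipse has a_t = (r₁ + r₂)/2 = 7.612×10^5 km.
The periapsis of the transfer ellipse is at r = 1.834×10^5 km.
Vis-viva: v = √[μ(2/r − 1/a_t)] = √[1.11309×10^8 × (2/1.834×10^5 − 1/7.612×10^5)] = 32.67 km/s.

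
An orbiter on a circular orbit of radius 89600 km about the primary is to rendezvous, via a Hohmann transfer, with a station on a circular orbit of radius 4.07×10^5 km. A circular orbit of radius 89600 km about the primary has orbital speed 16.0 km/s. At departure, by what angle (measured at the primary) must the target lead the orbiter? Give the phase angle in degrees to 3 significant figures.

From the circular-orbit relation v² = μ/r at r = 89600 km: μ = v²r = (16.0)² × 89600 = 2.29376×10^7 km³/s².
Transfer-ellipse semi-major axis a_t = (r₁ + r₂)/2 = (89600 + 4.070×10^5)/2 = 2.483×10^5 km.
The half-period of the transfer ellipse is t = π√(a_t³/μ) = 81160 s.
Target angular speed ω₂ = √(μ/r₂³) = 1.845×10^-5 rad/s.
Angle swept by the target during transfer: ω₂·t = 1.497 rad = 85.77°.
The orbiter traverses 180° on the transfer ellipse, so the target must lead by 180° − 85.77° = 94.2°.

φ = 94.2°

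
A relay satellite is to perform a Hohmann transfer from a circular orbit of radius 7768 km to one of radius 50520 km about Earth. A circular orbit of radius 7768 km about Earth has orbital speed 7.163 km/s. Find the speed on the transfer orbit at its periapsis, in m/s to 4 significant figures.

v = 9431 m/s

From the circular-orbit relation v² = μ/r at r = 7768 km: μ = v²r = (7.163)² × 7768 = 3.98565×10^5 km³/s².
Transfer-ellipse semi-major axis a_t = (r₁ + r₂)/2 = (7768 + 50520)/2 = 29144 km.
The periapsis of the transfer ellipse is at r = 7768 km.
From the vis-viva equation, v = √[μ(2/r − 1/a_t)] = 9.431 km/s.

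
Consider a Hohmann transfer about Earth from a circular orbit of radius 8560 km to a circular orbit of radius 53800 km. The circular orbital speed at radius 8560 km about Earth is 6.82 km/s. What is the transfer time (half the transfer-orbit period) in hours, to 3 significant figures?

t = 7.61 hours

From the circular-orbit relation v² = μ/r at r = 8560 km: μ = v²r = (6.82)² × 8560 = 3.98146×10^5 km³/s².
Transfer-ellipse semi-major axis a_t = (r₁ + r₂)/2 = (8560 + 53800)/2 = 31180 km.
Half the transfer-orbit period gives t = π√(a_t³/μ) = 27410 s.
Converting: 27410 s ÷ 3600 s/hour = 7.61 hours.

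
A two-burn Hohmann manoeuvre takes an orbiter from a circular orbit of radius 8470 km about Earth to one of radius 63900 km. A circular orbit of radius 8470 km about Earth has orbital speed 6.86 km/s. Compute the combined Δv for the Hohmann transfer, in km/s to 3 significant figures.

Δv = 3.55 km/s

From the circular-orbit relation v² = μ/r at r = 8470 km: μ = v²r = (6.86)² × 8470 = 3.98595×10^5 km³/s².
Semi-major axis of the transfer orbit: a_t = (8470 + 63900)/2 = 36185 km.
Circular speed at r₁: v₁ = √(μ/r₁) = √(3.98595×10^5/8470) = 6.860 km/s.
On the transfer ellipse at r₁, vis-viva gives v_p = √[μ(2/r₁ − 1/a_t)] = 9.116 km/s.
First burn Δv₁ = |v_p − v₁| = 2.256 km/s.
At r₂, v₂ = √(μ/r₂) = 2.4976 km/s.
Transfer-orbit speed at r₂: v_a = √[μ(2/r₂ − 1/a_t)] = 1.2084 km/s.
Second burn Δv₂ = |v₂ − v_a| = 1.289 km/s.
Total Δv = Δv₁ + Δv₂ = 3.545 km/s.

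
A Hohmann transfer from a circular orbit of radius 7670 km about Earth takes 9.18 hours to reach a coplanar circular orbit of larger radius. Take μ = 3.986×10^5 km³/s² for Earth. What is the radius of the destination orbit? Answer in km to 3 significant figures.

Transfer time t = 9.18 hours = 33048 s, and t = π√(a_t³/μ).
So a_t = (μ t²/π²)^(1/3) = (3.986×10^5 × (33048)² / π²)^(1/3) = 35333 km.
Since a_t = (r₁ + r₂)/2, r₂ = 2a_t − r₁ = 2×35333 − 7670 = 62996 km.

r₂ = 63000 km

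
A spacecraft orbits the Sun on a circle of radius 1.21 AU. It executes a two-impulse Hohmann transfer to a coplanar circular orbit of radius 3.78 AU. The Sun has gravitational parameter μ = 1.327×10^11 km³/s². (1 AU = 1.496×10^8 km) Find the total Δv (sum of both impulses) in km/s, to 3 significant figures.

Δv = 10.9 km/s

In km: r₁ = 1.21 × 1.496×10^8 = 1.81016×10^8 km; r₂ = 3.78 × 1.496×10^8 = 5.65488×10^8 km.
The Hohmann ellipse has a_t = (r₁ + r₂)/2 = 3.73252×10^8 km.
Circular speed at r₁: v₁ = √(μ/r₁) = √(1.327×10^11/1.81016×10^8) = 27.0755 km/s.
On the transfer ellipse at r₁, vis-viva gives v_p = √[μ(2/r₁ − 1/a_t)] = 33.3263 km/s.
First burn Δv₁ = |v_p − v₁| = 6.251 km/s.
At r₂, v₂ = √(μ/r₂) = 15.319 km/s.
Transfer-orbit speed at r₂: v_a = √[μ(2/r₂ − 1/a_t)] = 10.668 km/s.
Second burn Δv₂ = |v₂ − v_a| = 4.651 km/s.
Δv = Δv₁ + Δv₂ = 6.251 + 4.651 = 10.90 km/s.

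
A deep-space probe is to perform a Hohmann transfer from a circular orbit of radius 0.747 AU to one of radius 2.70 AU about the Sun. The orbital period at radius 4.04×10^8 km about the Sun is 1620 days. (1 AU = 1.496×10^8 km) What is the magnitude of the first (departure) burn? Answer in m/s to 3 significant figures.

Δv₁ = 8680 m/s

From Kepler's third law T² = 4π²r³/μ at r = 4.04×10^8 km, T = 1620 days = 1620 × 86400 s = 1.39968×10^8 s: μ = 4π²r³/T² = 1.32876×10^11 km³/s².
In km: r₁ = 0.747 × 1.496×10^8 = 1.117512×10^8 km; r₂ = 2.70 × 1.496×10^8 = 4.0392×10^8 km.
Semi-major axis of the transfer orbit: a_t = (1.117512×10^8 + 4.0392×10^8)/2 = 2.578356×10^8 km.
Circular speed at r = 1.117512×10^8 km: v_c = √(μ/r) = 34.482 km/s.
Vis-viva on the transfer ellipse at r = 1.117512×10^8 km gives v_t = √[μ(2/r − 1/a_t)] = 43.159 km/s.
Δv₁ = |v_t − v_c| = |43.159 − 34.482| = 8.677 km/s.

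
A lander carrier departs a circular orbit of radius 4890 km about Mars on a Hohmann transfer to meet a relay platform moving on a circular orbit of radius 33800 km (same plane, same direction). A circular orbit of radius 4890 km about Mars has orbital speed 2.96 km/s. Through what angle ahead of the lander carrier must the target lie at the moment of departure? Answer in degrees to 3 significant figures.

φ = 102°

From the circular-orbit relation v² = μ/r at r = 4890 km: μ = v²r = (2.96)² × 4890 = 42844.2 km³/s².
Semi-major axis of the transfer orbit: a_t = (4890 + 33800)/2 = 19345 km.
The half-period of the transfer ellipse is t = π√(a_t³/μ) = 40837 s.
The target's mean motion on its circular orbit is ω₂ = √(μ/r₂³) = 3.3310×10^-5 rad/s.
Angle swept by the target during transfer: ω₂·t = 1.3603 rad = 77.94°.
The lander carrier traverses 180° on the transfer ellipse, so the target must lead by 180° − 77.94° = 102°.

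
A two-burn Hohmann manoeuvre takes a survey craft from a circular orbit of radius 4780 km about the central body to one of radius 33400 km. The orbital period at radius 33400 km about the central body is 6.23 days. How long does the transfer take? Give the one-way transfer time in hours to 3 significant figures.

t = 32.3 hours

From Kepler's third law T² = 4π²r³/μ at r = 33400 km, T = 6.23 days = 6.23 × 86400 s = 5.38272×10^5 s: μ = 4π²r³/T² = 5076.86 km³/s².
Transfer-ellipse semi-major axis a_t = (r₁ + r₂)/2 = (4780 + 33400)/2 = 19090 km.
By Kepler's third law the transfer-orbit period is T = 2π√(a_t³/μ), so t = T/2 = 1.163×10^5 s.
Converting: 1.163×10^5 s ÷ 3600 s/hour = 32.3 hours.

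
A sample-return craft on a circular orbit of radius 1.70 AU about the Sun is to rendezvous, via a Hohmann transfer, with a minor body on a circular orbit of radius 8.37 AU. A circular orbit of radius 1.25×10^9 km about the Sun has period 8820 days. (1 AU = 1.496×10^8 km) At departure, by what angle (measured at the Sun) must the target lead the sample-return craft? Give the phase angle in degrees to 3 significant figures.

From Kepler's third law T² = 4π²r³/μ at r = 1.25×10^9 km, T = 8820 days = 8820 × 86400 s = 7.62048×10^8 s: μ = 4π²r³/T² = 1.32778×10^11 km³/s².
In km: r₁ = 1.70 × 1.496×10^8 = 2.5432×10^8 km; r₂ = 8.37 × 1.496×10^8 = 1.252152×10^9 km.
Transfer-ellipse semi-major axis a_t = (r₁ + r₂)/2 = (2.5432×10^8 + 1.252152×10^9)/2 = 7.53236×10^8 km.
The half-period of the transfer ellipse is t = π√(a_t³/μ) = 1.78231×10^8 s.
Target angular speed ω₂ = √(μ/r₂³) = 8.22388×10^-9 rad/s.
Angle swept by the target during transfer: ω₂·t = 1.4658 rad = 83.98°.
Arrival is 180° from departure on the ellipse, so φ = 180° − 83.98° = 96.0°.

φ = 96.0°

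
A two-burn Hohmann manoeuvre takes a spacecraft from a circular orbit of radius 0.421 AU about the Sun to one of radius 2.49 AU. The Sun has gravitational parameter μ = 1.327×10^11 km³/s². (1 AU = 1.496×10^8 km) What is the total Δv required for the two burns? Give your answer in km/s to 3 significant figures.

In km: r₁ = 0.421 × 1.496×10^8 = 6.29816×10^7 km; r₂ = 2.49 × 1.496×10^8 = 3.72504×10^8 km.
Transfer-ellipse semi-major axis a_t = (r₁ + r₂)/2 = (6.29816×10^7 + 3.72504×10^8)/2 = 2.177428×10^8 km.
Circular speed at r₁: v₁ = √(μ/r₁) = √(1.327×10^11/6.29816×10^7) = 45.90 km/s.
Transfer-orbit speed at r₁ (vis-viva equation): v_p = √[μ(2/r₁ − 1/a_t)] = 60.04 km/s.
First burn Δv₁ = |v_p − v₁| = 14.14 km/s.
At r₂, v₂ = √(μ/r₂) = 18.874 km/s.
Transfer-orbit speed at r₂: v_a = √[μ(2/r₂ − 1/a_t)] = 10.151 km/s.
Second burn Δv₂ = |v₂ − v_a| = 8.723 km/s.
Δv = Δv₁ + Δv₂ = 14.14 + 8.723 = 22.86 km/s.

Δv = 22.9 km/s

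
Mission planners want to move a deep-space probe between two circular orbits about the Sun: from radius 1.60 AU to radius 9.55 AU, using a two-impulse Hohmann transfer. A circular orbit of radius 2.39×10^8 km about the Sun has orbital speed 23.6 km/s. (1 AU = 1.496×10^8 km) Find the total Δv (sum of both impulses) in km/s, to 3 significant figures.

From the circular-orbit relation v² = μ/r at r = 2.39×10^8 km: μ = v²r = (23.6)² × 2.39×10^8 = 1.33113×10^11 km³/s².
In km: r₁ = 1.60 × 1.496×10^8 = 2.3936×10^8 km; r₂ = 9.55 × 1.496×10^8 = 1.42868×10^9 km.
Semi-major axis of the transfer orbit: a_t = (2.3936×10^8 + 1.42868×10^9)/2 = 8.3402×10^8 km.
Circular speed at r₁: v₁ = √(μ/r₁) = √(1.33113×10^11/2.3936×10^8) = 23.58225 km/s.
Transfer-orbit speed at r₁ (vis-viva equation): v_p = √[μ(2/r₁ − 1/a_t)] = 30.86487 km/s.
First burn Δv₁ = |v_p − v₁| = 7.2826 km/s.
Circular speed at r₂: v₂ = √(μ/r₂) = 9.6526 km/s.
Transfer-orbit speed at r₂: v_a = √[μ(2/r₂ − 1/a_t)] = 5.1711 km/s.
Second burn Δv₂ = |v₂ − v_a| = 4.4815 km/s.
Δv = Δv₁ + Δv₂ = 7.2826 + 4.4815 = 11.76 km/s.

Δv = 11.8 km/s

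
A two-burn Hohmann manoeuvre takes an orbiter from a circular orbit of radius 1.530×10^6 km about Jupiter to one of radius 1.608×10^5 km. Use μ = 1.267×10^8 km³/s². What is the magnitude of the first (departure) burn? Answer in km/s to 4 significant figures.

Semi-major axis of the transfer orbit: a_t = (1.530×10^6 + 1.608×10^5)/2 = 8.454×10^5 km.
Circular speed at r = 1.530×10^6 km: v_c = √(μ/r) = 9.100 km/s.
Vis-viva on the transfer ellipse at r = 1.530×10^6 km gives v_t = √[μ(2/r − 1/a_t)] = 3.969 km/s.
Δv₁ = |v_t − v_c| = |3.969 − 9.100| = 5.131 km/s.

Δv₁ = 5.131 km/s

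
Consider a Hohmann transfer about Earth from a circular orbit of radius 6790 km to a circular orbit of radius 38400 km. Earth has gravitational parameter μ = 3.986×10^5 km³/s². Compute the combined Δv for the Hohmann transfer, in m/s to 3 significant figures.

The Hohmann ellipse has a_t = (r₁ + r₂)/2 = 22595 km.
At r₁ the circular-orbit speed is v₁ = √(μ/r₁) = 7.662 km/s.
Transfer-orbit speed at r₁ (vis-viva): v_p = √[μ(2/r₁ − 1/a_t)] = 9.988 km/s.
First burn Δv₁ = |v_p − v₁| = 2.326 km/s.
At r₂, v₂ = √(μ/r₂) = 3.222 km/s.
Transfer-orbit speed at r₂: v_a = √[μ(2/r₂ − 1/a_t)] = 1.766 km/s.
Second burn Δv₂ = |v₂ − v_a| = 1.456 km/s.
Total Δv = Δv₁ + Δv₂ = 3.782 km/s.

Δv = 3780 m/s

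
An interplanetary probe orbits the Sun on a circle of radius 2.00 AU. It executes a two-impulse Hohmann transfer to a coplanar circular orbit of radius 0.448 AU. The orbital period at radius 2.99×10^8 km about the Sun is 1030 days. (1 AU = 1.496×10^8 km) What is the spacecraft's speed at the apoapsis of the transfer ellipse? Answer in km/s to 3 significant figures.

v = 12.8 km/s

From Kepler's third law T² = 4π²r³/μ at r = 2.99×10^8 km, T = 1030 days = 1030 × 86400 s = 8.8992×10^7 s: μ = 4π²r³/T² = 1.33251×10^11 km³/s².
In km: r₁ = 2.00 × 1.496×10^8 = 2.992×10^8 km; r₂ = 0.448 × 1.496×10^8 = 6.70208×10^7 km.
Transfer-ellipse semi-major axis a_t = (r₁ + r₂)/2 = (2.992×10^8 + 6.70208×10^7)/2 = 1.831104×10^8 km.
The apoapsis of the transfer ellipse is at r = 2.992×10^8 km.
From the vis-viva equation, v = √[μ(2/r − 1/a_t)] = 12.77 km/s.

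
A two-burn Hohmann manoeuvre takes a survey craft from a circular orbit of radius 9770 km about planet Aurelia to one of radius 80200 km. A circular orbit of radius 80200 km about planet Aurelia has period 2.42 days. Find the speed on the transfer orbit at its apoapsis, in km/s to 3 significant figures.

From Kepler's third law T² = 4π²r³/μ at r = 80200 km, T = 2.42 days = 2.42 × 86400 s = 2.09088×10^5 s: μ = 4π²r³/T² = 4.65827×10^5 km³/s².
Transfer-ellipse semi-major axis a_t = (r₁ + r₂)/2 = (9770 + 80200)/2 = 44985 km.
At apoapsis, r = 80200 km.
Applying v² = μ(2/r − 1/a_t): v = 1.123 km/s.

v = 1.12 km/s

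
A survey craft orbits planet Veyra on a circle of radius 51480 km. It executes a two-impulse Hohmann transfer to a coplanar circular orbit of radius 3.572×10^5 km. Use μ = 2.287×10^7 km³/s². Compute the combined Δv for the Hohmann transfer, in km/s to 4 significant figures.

Δv = 10.78 km/s

Semi-major axis of the transfer orbit: a_t = (51480 + 3.572×10^5)/2 = 2.0434×10^5 km.
Circular speed at r₁: v₁ = √(μ/r₁) = √(2.287×10^7/51480) = 21.07724 km/s.
Transfer-orbit speed at r₁ (v² = μ(2/r − 1/a)): v_p = √[μ(2/r₁ − 1/a_t)] = 27.86717 km/s.
First burn Δv₁ = |v_p − v₁| = 6.7899 km/s.
At r₂, v₂ = √(μ/r₂) = 8.0016 km/s.
Transfer-orbit speed at r₂: v_a = √[μ(2/r₂ − 1/a_t)] = 4.0162 km/s.
Second burn Δv₂ = |v₂ − v_a| = 3.9854 km/s.
Total Δv = Δv₁ + Δv₂ = 10.78 km/s.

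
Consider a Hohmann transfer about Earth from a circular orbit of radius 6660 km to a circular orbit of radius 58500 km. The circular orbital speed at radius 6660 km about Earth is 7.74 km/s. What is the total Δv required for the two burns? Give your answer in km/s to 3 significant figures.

From the circular-orbit relation v² = μ/r at r = 6660 km: μ = v²r = (7.74)² × 6660 = 3.98985×10^5 km³/s².
Semi-major axis of the transfer orbit: a_t = (6660 + 58500)/2 = 32580 km.
At r₁ the circular-orbit speed is v₁ = √(μ/r₁) = 7.74000 km/s.
Transfer-orbit speed at r₁ (vis-viva): v_p = √[μ(2/r₁ − 1/a_t)] = 10.3715 km/s.
First burn Δv₁ = |v_p − v₁| = 2.6315 km/s.
Circular speed at r₂: v₂ = √(μ/r₂) = 2.6116 km/s.
Transfer-orbit speed at r₂: v_a = √[μ(2/r₂ − 1/a_t)] = 1.1808 km/s.
Second burn Δv₂ = |v₂ − v_a| = 1.4308 km/s.
Total Δv = Δv₁ + Δv₂ = 4.062 km/s.

Δv = 4.06 km/s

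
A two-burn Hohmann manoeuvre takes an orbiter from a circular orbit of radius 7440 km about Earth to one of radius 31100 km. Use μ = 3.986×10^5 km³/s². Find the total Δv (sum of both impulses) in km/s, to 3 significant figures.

The Hohmann ellipse has a_t = (r₁ + r₂)/2 = 19270 km.
At r₁ the circular-orbit speed is v₁ = √(μ/r₁) = 7.320 km/s.
Transfer-orbit speed at r₁ (v² = μ(2/r − 1/a)): v_p = √[μ(2/r₁ − 1/a_t)] = 9.299 km/s.
First burn Δv₁ = |v_p − v₁| = 1.979 km/s.
Circular speed at r₂: v₂ = √(μ/r₂) = 3.58004 km/s.
Transfer-orbit speed at r₂: v_a = √[μ(2/r₂ − 1/a_t)] = 2.22451 km/s.
Second burn Δv₂ = |v₂ − v_a| = 1.356 km/s.
Δv = Δv₁ + Δv₂ = 1.979 + 1.356 = 3.335 km/s.

Δv = 3.33 km/s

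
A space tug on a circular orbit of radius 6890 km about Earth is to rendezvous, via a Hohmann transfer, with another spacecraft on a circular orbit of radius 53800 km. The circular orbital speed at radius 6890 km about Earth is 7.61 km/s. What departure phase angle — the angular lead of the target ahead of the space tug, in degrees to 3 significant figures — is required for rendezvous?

φ = 104°

From the circular-orbit relation v² = μ/r at r = 6890 km: μ = v²r = (7.61)² × 6890 = 3.99014×10^5 km³/s².
Transfer-ellipse semi-major axis a_t = (r₁ + r₂)/2 = (6890 + 53800)/2 = 30345 km.
The half-period of the transfer ellipse is t = π√(a_t³/μ) = 26290 s.
The target's mean motion on its circular orbit is ω₂ = √(μ/r₂³) = 5.062×10^-5 rad/s.
Angle swept by the target during transfer: ω₂·t = 1.3308 rad = 76.25°.
Arrival is 180° from departure on the ellipse, so φ = 180° − 76.25° = 104°.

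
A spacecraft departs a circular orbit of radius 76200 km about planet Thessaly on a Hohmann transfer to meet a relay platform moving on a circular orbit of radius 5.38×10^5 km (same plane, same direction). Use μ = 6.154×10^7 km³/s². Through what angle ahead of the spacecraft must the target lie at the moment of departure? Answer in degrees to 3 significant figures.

φ = 102°

The Hohmann ellipse has a_t = (r₁ + r₂)/2 = 3.071×10^5 km.
Transfer time t = π√(a_t³/μ) = 68153.9 s.
Target angular speed ω₂ = √(μ/r₂³) = 1.98795×10^-5 rad/s.
Angle swept by the target during transfer: ω₂·t = 1.3549 rad = 77.63°.
Arrival is 180° from departure on the ellipse, so φ = 180° − 77.63° = 102°.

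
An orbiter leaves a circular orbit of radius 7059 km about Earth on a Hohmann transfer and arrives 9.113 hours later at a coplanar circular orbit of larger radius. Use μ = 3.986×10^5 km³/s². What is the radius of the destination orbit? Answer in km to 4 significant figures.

Transfer time t = 9.113 hours = 32806.8 s, and t = π√(a_t³/μ).
So a_t = (μ t²/π²)^(1/3) = (3.986×10^5 × (32806.8)² / π²)^(1/3) = 35161 km.
Since a_t = (r₁ + r₂)/2, r₂ = 2a_t − r₁ = 2×35161 − 7059 = 63263 km.

r₂ = 63260 km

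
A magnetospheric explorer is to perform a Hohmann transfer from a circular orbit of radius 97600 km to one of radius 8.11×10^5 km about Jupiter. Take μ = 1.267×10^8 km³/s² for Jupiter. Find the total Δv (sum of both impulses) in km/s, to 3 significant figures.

Δv = 18.8 km/s

The Hohmann ellipse has a_t = (r₁ + r₂)/2 = 4.543×10^5 km.
At r₁ the circular-orbit speed is v₁ = √(μ/r₁) = 36.03 km/s.
On the transfer ellipse at r₁, vis-viva equation gives v_p = √[μ(2/r₁ − 1/a_t)] = 48.14 km/s.
First burn Δv₁ = |v_p − v₁| = 12.11 km/s.
At r₂, v₂ = √(μ/r₂) = 12.499 km/s.
Transfer-orbit speed at r₂: v_a = √[μ(2/r₂ − 1/a_t)] = 5.7934 km/s.
Second burn Δv₂ = |v₂ − v_a| = 6.706 km/s.
Δv = Δv₁ + Δv₂ = 12.11 + 6.706 = 18.82 km/s.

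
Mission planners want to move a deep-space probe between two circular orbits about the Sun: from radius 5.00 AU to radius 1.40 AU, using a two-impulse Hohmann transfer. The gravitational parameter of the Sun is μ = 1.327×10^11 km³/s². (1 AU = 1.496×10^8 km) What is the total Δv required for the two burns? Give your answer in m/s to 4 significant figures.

In km: r₁ = 5.00 × 1.496×10^8 = 7.480×10^8 km; r₂ = 1.40 × 1.496×10^8 = 2.0944×10^8 km.
Semi-major axis of the transfer orbit: a_t = (7.480×10^8 + 2.0944×10^8)/2 = 4.7872×10^8 km.
At r₁ the circular-orbit speed is v₁ = √(μ/r₁) = 13.319 km/s.
On the transfer ellipse at r₁, v² = μ(2/r − 1/a) gives v_a = √[μ(2/r₁ − 1/a_t)] = 8.8100 km/s.
First burn Δv₁ = |v_a − v₁| = 4.509 km/s.
At r₂, v₂ = √(μ/r₂) = 25.171 km/s.
Transfer-orbit speed at r₂: v_p = √[μ(2/r₂ − 1/a_t)] = 31.464 km/s.
Second burn Δv₂ = |v₂ − v_p| = 6.293 km/s.
Total Δv = Δv₁ + Δv₂ = 10.80 km/s.

Δv = 10800 m/s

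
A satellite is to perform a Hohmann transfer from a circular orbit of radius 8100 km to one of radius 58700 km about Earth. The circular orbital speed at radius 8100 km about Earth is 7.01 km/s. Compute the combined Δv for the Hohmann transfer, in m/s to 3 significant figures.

From the circular-orbit relation v² = μ/r at r = 8100 km: μ = v²r = (7.01)² × 8100 = 3.98035×10^5 km³/s².
Transfer-ellipse semi-major axis a_t = (r₁ + r₂)/2 = (8100 + 58700)/2 = 33400 km.
At r₁ the circular-orbit speed is v₁ = √(μ/r₁) = 7.010 km/s.
On the transfer ellipse at r₁, v² = μ(2/r − 1/a) gives v_p = √[μ(2/r₁ − 1/a_t)] = 9.293 km/s.
First burn Δv₁ = |v_p − v₁| = 2.283 km/s.
Circular speed at r₂: v₂ = √(μ/r₂) = 2.604 km/s.
Transfer-orbit speed at r₂: v_a = √[μ(2/r₂ − 1/a_t)] = 1.282 km/s.
Second burn Δv₂ = |v₂ − v_a| = 1.322 km/s.
Δv = Δv₁ + Δv₂ = 2.283 + 1.322 = 3.605 km/s.

Δv = 3600 m/s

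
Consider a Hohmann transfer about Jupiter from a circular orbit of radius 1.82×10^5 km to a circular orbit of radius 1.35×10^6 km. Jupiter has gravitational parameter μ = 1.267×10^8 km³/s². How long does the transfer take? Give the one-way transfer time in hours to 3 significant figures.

Semi-major axis of the transfer orbit: a_t = (1.820×10^5 + 1.350×10^6)/2 = 7.660×10^5 km.
By Kepler's third law the transfer-orbit period is T = 2π√(a_t³/μ), so t = T/2 = 1.871×10^5 s.
Converting: 1.871×10^5 s ÷ 3600 s/hour = 52.0 hours.

t = 52.0 hours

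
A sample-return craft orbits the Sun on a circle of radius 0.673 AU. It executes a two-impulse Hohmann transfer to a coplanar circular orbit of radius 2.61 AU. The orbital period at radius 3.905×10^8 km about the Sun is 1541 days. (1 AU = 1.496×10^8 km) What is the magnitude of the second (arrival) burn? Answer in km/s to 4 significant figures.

From Kepler's third law T² = 4π²r³/μ at r = 3.905×10^8 km, T = 1541 days = 1541 × 86400 s = 1.331424×10^8 s: μ = 4π²r³/T² = 1.32614×10^11 km³/s².
In km: r₁ = 0.673 × 1.496×10^8 = 1.006808×10^8 km; r₂ = 2.61 × 1.496×10^8 = 3.90456×10^8 km.
Transfer-ellipse semi-major axis a_t = (r₁ + r₂)/2 = (1.006808×10^8 + 3.90456×10^8)/2 = 2.455684×10^8 km.
On the circular orbit at r = 3.90456×10^8 km, v_c = √(μ/r) = 18.429 km/s.
Transfer-orbit speed at the same r (vis-viva, a = a_t): v_t = √[μ(2/r − 1/a_t)] = 11.800 km/s.
Δv₂ = |v_t − v_c| = |11.800 − 18.429| = 6.629 km/s.

Δv₂ = 6.629 km/s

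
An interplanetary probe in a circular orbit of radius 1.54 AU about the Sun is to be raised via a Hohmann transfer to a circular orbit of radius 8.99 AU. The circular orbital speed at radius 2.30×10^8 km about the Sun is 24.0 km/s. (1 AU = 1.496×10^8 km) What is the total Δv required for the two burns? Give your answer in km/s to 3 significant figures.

Δv = 11.9 km/s

From the circular-orbit relation v² = μ/r at r = 2.30×10^8 km: μ = v²r = (24.0)² × 2.30×10^8 = 1.32480×10^11 km³/s².
In km: r₁ = 1.54 × 1.496×10^8 = 2.30384×10^8 km; r₂ = 8.99 × 1.496×10^8 = 1.344904×10^9 km.
Transfer-ellipse semi-major axis a_t = (r₁ + r₂)/2 = (2.30384×10^8 + 1.344904×10^9)/2 = 7.87644×10^8 km.
Circular speed at r₁: v₁ = √(μ/r₁) = √(1.32480×10^11/2.30384×10^8) = 23.980 km/s.
Transfer-orbit speed at r₁ (v² = μ(2/r − 1/a)): v_p = √[μ(2/r₁ − 1/a_t)] = 31.335 km/s.
First burn Δv₁ = |v_p − v₁| = 7.355 km/s.
Circular speed at r₂: v₂ = √(μ/r₂) = 9.925 km/s.
Transfer-orbit speed at r₂: v_a = √[μ(2/r₂ − 1/a_t)] = 5.368 km/s.
Second burn Δv₂ = |v₂ − v_a| = 4.557 km/s.
Δv = Δv₁ + Δv₂ = 7.355 + 4.557 = 11.91 km/s.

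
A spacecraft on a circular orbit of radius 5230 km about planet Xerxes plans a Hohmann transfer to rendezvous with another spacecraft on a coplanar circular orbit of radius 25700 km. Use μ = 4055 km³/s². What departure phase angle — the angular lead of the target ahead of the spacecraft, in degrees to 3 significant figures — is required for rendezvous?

Transfer-ellipse semi-major axis a_t = (r₁ + r₂)/2 = (5230 + 25700)/2 = 15465 km.
The half-period of the transfer ellipse is t = π√(a_t³/μ) = 94881 s.
The target's mean motion on its circular orbit is ω₂ = √(μ/r₂³) = 1.5456×10^-5 rad/s.
Angle swept by the target during transfer: ω₂·t = 1.4665 rad = 84.02°.
The spacecraft traverses 180° on the transfer ellipse, so the target must lead by 180° − 84.02° = 96.0°.

φ = 96.0°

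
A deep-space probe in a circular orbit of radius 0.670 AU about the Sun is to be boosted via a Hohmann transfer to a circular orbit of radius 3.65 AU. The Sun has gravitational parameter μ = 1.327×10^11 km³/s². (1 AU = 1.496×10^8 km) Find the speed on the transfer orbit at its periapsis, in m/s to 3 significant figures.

v = 47300 m/s

In km: r₁ = 0.670 × 1.496×10^8 = 1.00232×10^8 km; r₂ = 3.65 × 1.496×10^8 = 5.4604×10^8 km.
The Hohmann ellipse has a_t = (r₁ + r₂)/2 = 3.23136×10^8 km.
The periapsis of the transfer ellipse is at r = 1.00232×10^8 km.
Applying v² = μ(2/r − 1/a_t): v = 47.30 km/s.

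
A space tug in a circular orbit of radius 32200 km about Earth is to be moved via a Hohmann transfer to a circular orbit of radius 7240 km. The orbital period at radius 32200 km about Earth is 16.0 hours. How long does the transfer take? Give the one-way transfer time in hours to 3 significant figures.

t = 3.83 hours

From Kepler's third law T² = 4π²r³/μ at r = 32200 km, T = 16.0 hours = 16.0 × 3600 s = 57600 s: μ = 4π²r³/T² = 3.97267×10^5 km³/s².
The Hohmann ellipse has a_t = (r₁ + r₂)/2 = 19720 km.
By Kepler's third law the transfer-orbit period is T = 2π√(a_t³/μ), so t = T/2 = 13800 s.
Converting: 13800 s ÷ 3600 s/hour = 3.83 hours.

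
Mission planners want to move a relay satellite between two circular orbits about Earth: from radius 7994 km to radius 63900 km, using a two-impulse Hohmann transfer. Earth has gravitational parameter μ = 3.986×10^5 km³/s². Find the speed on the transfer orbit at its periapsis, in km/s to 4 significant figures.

Semi-major axis of the transfer orbit: a_t = (7994 + 63900)/2 = 35947 km.
The periapsis of the transfer ellipse is at r = 7994 km.
Vis-viva: v = √[μ(2/r − 1/a_t)] = √[3.986×10^5 × (2/7994 − 1/35947)] = 9.415 km/s.

v = 9.415 km/s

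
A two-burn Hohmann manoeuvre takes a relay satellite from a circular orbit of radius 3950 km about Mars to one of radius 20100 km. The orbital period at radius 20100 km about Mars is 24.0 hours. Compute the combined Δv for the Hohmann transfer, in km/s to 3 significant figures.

From Kepler's third law T² = 4π²r³/μ at r = 20100 km, T = 24.0 hours = 24.0 × 3600 s = 86400 s: μ = 4π²r³/T² = 42945.8 km³/s².
Semi-major axis of the transfer orbit: a_t = (3950 + 20100)/2 = 12025 km.
At r₁ the circular-orbit speed is v₁ = √(μ/r₁) = 3.2973 km/s.
Transfer-orbit speed at r₁ (vis-viva): v_p = √[μ(2/r₁ − 1/a_t)] = 4.2630 km/s.
First burn Δv₁ = |v_p − v₁| = 0.9657 km/s.
At r₂, v₂ = √(μ/r₂) = 1.46171 km/s.
Transfer-orbit speed at r₂: v_a = √[μ(2/r₂ − 1/a_t)] = 0.837757 km/s.
Second burn Δv₂ = |v₂ − v_a| = 0.6240 km/s.
Total Δv = Δv₁ + Δv₂ = 1.590 km/s.

Δv = 1.59 km/s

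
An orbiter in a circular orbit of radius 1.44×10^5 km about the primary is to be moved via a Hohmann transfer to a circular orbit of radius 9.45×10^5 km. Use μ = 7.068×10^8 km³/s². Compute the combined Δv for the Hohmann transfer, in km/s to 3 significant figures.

Δv = 35.5 km/s

Transfer-ellipse semi-major axis a_t = (r₁ + r₂)/2 = (1.440×10^5 + 9.450×10^5)/2 = 5.445×10^5 km.
At r₁ the circular-orbit speed is v₁ = √(μ/r₁) = 70.06 km/s.
Transfer-orbit speed at r₁ (v² = μ(2/r − 1/a)): v_p = √[μ(2/r₁ − 1/a_t)] = 92.30 km/s.
First burn Δv₁ = |v_p − v₁| = 22.24 km/s.
Circular speed at r₂: v₂ = √(μ/r₂) = 27.348 km/s.
Transfer-orbit speed at r₂: v_a = √[μ(2/r₂ − 1/a_t)] = 14.064 km/s.
Second burn Δv₂ = |v₂ − v_a| = 13.28 km/s.
Δv = Δv₁ + Δv₂ = 22.24 + 13.28 = 35.52 km/s.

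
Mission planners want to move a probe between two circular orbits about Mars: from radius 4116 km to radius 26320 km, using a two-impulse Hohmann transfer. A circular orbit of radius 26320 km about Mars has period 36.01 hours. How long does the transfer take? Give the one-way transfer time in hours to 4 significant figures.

t = 7.916 hours

From Kepler's third law T² = 4π²r³/μ at r = 26320 km, T = 36.01 hours = 36.01 × 3600 s = 1.29636×10^5 s: μ = 4π²r³/T² = 42831.8 km³/s².
Transfer-ellipse semi-major axis a_t = (r₁ + r₂)/2 = (4116 + 26320)/2 = 15218 km.
By Kepler's third law the transfer-orbit period is T = 2π√(a_t³/μ), so t = T/2 = 28497 s.
Converting: 28497 s ÷ 3600 s/hour = 7.916 hours.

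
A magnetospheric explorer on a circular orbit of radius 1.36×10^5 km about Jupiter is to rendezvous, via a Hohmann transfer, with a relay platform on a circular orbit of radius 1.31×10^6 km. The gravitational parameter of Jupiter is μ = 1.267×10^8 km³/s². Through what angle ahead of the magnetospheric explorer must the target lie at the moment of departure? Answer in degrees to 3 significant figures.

φ = 106°

The Hohmann ellipse has a_t = (r₁ + r₂)/2 = 7.230×10^5 km.
The half-period of the transfer ellipse is t = π√(a_t³/μ) = 1.716×10^5 s.
Target angular speed ω₂ = √(μ/r₂³) = 7.507×10^-6 rad/s.
Angle swept by the target during transfer: ω₂·t = 1.288 rad = 73.80°.
Arrival is 180° from departure on the ellipse, so φ = 180° − 73.80° = 106°.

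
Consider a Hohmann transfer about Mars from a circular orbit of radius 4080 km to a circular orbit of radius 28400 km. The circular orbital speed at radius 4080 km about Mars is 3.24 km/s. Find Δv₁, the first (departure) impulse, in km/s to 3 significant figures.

Δv₁ = 1.04 km/s

From the circular-orbit relation v² = μ/r at r = 4080 km: μ = v²r = (3.24)² × 4080 = 42830.2 km³/s².
Transfer-ellipse semi-major axis a_t = (r₁ + r₂)/2 = (4080 + 28400)/2 = 16240 km.
Circular speed at r = 4080 km: v_c = √(μ/r) = 3.240 km/s.
Vis-viva on the transfer ellipse at r = 4080 km gives v_t = √[μ(2/r − 1/a_t)] = 4.285 km/s.
Δv₁ = |v_t − v_c| = |4.285 − 3.240| = 1.045 km/s.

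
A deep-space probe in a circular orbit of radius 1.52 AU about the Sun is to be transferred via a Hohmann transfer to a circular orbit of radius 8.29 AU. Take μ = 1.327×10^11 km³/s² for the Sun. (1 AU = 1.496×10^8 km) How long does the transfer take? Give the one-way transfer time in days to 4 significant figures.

In km: r₁ = 1.52 × 1.496×10^8 = 2.27392×10^8 km; r₂ = 8.29 × 1.496×10^8 = 1.240184×10^9 km.
Transfer-ellipse semi-major axis a_t = (r₁ + r₂)/2 = (2.27392×10^8 + 1.240184×10^9)/2 = 7.33788×10^8 km.
Half the transfer-orbit period gives t = π√(a_t³/μ) = 1.714×10^8 s.
Converting: 1.714×10^8 s ÷ 86400 s/day = 1984 days.

t = 1984 days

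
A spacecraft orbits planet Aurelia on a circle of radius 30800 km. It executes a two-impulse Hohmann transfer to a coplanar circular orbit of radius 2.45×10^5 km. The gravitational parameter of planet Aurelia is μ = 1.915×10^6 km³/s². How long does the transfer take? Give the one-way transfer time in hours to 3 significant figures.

Semi-major axis of the transfer orbit: a_t = (30800 + 2.450×10^5)/2 = 1.379×10^5 km.
Transfer time t = π√(a_t³/μ) = π√((1.379×10^5)³ / 1.915×10^6) = 1.163×10^5 s.
Converting: 1.163×10^5 s ÷ 3600 s/hour = 32.3 hours.

t = 32.3 hours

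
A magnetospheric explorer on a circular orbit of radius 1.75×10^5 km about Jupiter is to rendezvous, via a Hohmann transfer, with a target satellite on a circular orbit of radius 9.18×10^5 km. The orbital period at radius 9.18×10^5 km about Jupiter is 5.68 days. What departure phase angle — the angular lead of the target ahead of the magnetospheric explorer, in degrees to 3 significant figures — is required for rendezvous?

φ = 97.3°

From Kepler's third law T² = 4π²r³/μ at r = 9.18×10^5 km, T = 5.68 days = 5.68 × 86400 s = 4.90752×10^5 s: μ = 4π²r³/T² = 1.26813×10^8 km³/s².
The Hohmann ellipse has a_t = (r₁ + r₂)/2 = 5.465×10^5 km.
The half-period of the transfer ellipse is t = π√(a_t³/μ) = 1.127×10^5 s.
Target angular speed ω₂ = √(μ/r₂³) = 1.280×10^-5 rad/s.
Angle swept by the target during transfer: ω₂·t = 1.443 rad = 82.68°.
Arrival is 180° from departure on the ellipse, so φ = 180° − 82.68° = 97.3°.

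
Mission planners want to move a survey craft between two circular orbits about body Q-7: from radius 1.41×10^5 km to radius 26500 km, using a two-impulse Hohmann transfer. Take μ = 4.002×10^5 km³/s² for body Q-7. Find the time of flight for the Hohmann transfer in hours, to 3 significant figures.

Transfer-ellipse semi-major axis a_t = (r₁ + r₂)/2 = (1.410×10^5 + 26500)/2 = 83750 km.
By Kepler's third law the transfer-orbit period is T = 2π√(a_t³/μ), so t = T/2 = 1.204×10^5 s.
Converting: 1.204×10^5 s ÷ 3600 s/hour = 33.4 hours.

t = 33.4 hours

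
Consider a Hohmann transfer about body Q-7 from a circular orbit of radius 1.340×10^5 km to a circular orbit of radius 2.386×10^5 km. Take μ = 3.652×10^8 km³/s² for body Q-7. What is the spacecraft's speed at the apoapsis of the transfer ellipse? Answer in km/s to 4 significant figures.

Transfer-ellipse semi-major axis a_t = (r₁ + r₂)/2 = (1.340×10^5 + 2.386×10^5)/2 = 1.863×10^5 km.
The apoapsis of the transfer ellipse is at r = 2.386×10^5 km.
Applying v² = μ(2/r − 1/a_t): v = 33.18 km/s.

v = 33.18 km/s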